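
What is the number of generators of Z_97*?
There are φ(97-1) = φ(96) = 32 primitive roots modulo 97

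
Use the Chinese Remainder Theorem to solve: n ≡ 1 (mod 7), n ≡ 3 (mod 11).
M = 7 × 11 = 77. M₁ = 11, y₁ ≡ 2 (mod 7). M₂ = 7, y₂ ≡ 8 (mod 11). n = 1×11×2 + 3×7×8 ≡ 36 (mod 77)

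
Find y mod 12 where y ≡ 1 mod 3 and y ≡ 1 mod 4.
M = 3 × 4 = 12. M₁ = 4, y₁ ≡ 1 mod 3. M₂ = 3, y₂ ≡ 3 mod 4. y = 1×4×1 + 1×3×3 ≡ 1 mod 12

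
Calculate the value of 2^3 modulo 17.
2^{3} = 8 ≡ 8 (mod 17)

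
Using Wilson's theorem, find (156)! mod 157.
By Wilson's theorem, (156)! ≡ -1 ≡ 156 mod 157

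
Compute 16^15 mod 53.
By repeated squaring (mod 53): 16^{1}≡16, 16^{2}≡44, 16^{4}≡28, 16^{8}≡42. Then 16^{15} = 16^{8+4+2+1} ≡ 42 × 28 × 44 × 16 ≡ 44 (mod 53)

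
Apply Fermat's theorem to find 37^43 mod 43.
By Fermat: 37^{42} ≡ 1 mod 43. So 37^{43} = 37^{42} · 37^{1} ≡ 37^{1} ≡ 37 mod 43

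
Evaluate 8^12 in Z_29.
By repeated squaring mod 29: 8^{1}≡8, 8^{2}≡6, 8^{4}≡7, 8^{8}≡20. Then 8^{12} = 8^{8+4} ≡ 20 × 7 ≡ 24 mod 29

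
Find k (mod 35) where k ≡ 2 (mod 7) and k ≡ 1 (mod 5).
M = 7 × 5 = 35. M₁ = 5, y₁ ≡ 3 (mod 7). M₂ = 7, y₂ ≡ 3 (mod 5). k = 2×5×3 + 1×7×3 ≡ 16 (mod 35)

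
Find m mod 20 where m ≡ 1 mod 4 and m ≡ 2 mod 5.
M = 4 × 5 = 20. M₁ = 5, y₁ ≡ 1 mod 4. M₂ = 4, y₂ ≡ 4 mod 5. m = 1×5×1 + 2×4×4 ≡ 17 mod 20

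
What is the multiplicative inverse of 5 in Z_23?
Since 23 is prime, by Fermat 5^(-1) ≡ 5^{21} ≡ 14 (mod 23). Verify: 5 × 14 = 70 ≡ 1 (mod 23)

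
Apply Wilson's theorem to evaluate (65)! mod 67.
(66)! = (65)! × (66) ≡ -1 mod 67. So (65)! ≡ -1 × (66)^(-1) ≡ (-1)×(-1) = 1 mod 67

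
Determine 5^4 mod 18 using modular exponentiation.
5^{4} = 625 ≡ 13 (mod 18)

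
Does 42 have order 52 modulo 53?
42^{13} ≡ 1 mod 53 and 13 < 52, so ord_53(42) = 13 ≠ 52 and 42 is not a primitive root.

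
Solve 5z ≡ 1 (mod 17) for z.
Since 17 is prime, by Fermat 5^(-1) ≡ 5^{15} ≡ 7 (mod 17). Verify: 5 × 7 = 35 ≡ 1 (mod 17)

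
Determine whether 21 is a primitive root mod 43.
21^{7} ≡ 1 mod 43 and 7 < 42, so ord_43(21) = 7 ≠ 42 and 21 is not a primitive root.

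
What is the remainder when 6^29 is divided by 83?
By repeated squaring (mod 83): 6^{1}≡6, 6^{2}≡36, 6^{4}≡51, 6^{8}≡28, 6^{16}≡37. Then 6^{29} = 6^{16+8+4+1} ≡ 37 × 28 × 51 × 6 ≡ 39 (mod 83)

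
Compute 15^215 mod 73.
Using Fermat: 15^{72} ≡ 1 (mod 73). 215 ≡ 71 (mod 72). So 15^{215} ≡ 15^{71} ≡ 39 (mod 73)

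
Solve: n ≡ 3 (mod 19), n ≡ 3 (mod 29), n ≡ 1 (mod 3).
M = 19 × 29 × 3 = 1653. M₁ = 87, y₁ ≡ 7 (mod 19). M₂ = 57, y₂ ≡ 28 (mod 29). M₃ = 551, y₃ ≡ 2 (mod 3). n = 3×87×7 + 3×57×28 + 1×551×2 ≡ 1105 (mod 1653)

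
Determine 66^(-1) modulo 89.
Since 89 is prime, by Fermat 66^(-1) ≡ 66^{87} ≡ 58 (mod 89). Verify: 66 × 58 = 3828 ≡ 1 (mod 89)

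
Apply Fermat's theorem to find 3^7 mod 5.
By Fermat: 3^{4} ≡ 1 mod 5. So 3^{7} = 3^{4} · 3^{3} ≡ 3^{3} ≡ 2 mod 5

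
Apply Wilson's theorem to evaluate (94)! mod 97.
(96)! = (94)! × (95) × (96) ≡ -1 mod 97. So (94)! ≡ -1 × [(96)(95)]^(-1) ≡ 48 mod 97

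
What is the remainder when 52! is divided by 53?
By Wilson's theorem, (52)! ≡ -1 ≡ 52 (mod 53)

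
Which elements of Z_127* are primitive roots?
There are φ(126) = 36 primitive roots mod 127: {3, 6, 7, 12, 14, 23, 29, 39, 43, 45, 46, 48, 53, 55, 56, 57, 58, 65, 67, 78, 83, 85, 86, 91, 92, 93, 96, 97, 101, 106, 109, 110, 112, 114, 116, 118}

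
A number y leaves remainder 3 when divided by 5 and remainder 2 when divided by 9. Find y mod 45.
M = 5 × 9 = 45. M₁ = 9, y₁ ≡ 4 mod 5. M₂ = 5, y₂ ≡ 2 mod 9. y = 3×9×4 + 2×5×2 ≡ 38 mod 45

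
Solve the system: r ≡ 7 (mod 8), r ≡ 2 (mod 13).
M = 8 × 13 = 104. M₁ = 13, y₁ ≡ 5 (mod 8). M₂ = 8, y₂ ≡ 5 (mod 13). r = 7×13×5 + 2×8×5 ≡ 15 (mod 104)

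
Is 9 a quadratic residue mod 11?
By Euler's criterion: 9^{5} ≡ 1 mod 11. Since this equals 1, 9 is a QR.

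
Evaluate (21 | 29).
(21/29) = 21^{14} mod 29 = -1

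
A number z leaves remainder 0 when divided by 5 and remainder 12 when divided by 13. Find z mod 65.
M = 5 × 13 = 65. M₁ = 13, y₁ ≡ 2 mod 5. M₂ = 5, y₂ ≡ 8 mod 13. z = 0×13×2 + 12×5×8 ≡ 25 mod 65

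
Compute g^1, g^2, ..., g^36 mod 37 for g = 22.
22^1, 22^2, ..., 22^{36} mod 37: [22, 3, 29, 9, 13, 27, 2, 7, 6, 21, 18, 26, 17, 4, 14, 12, 5, 36, 15, 34, 8, 28, 24, 10, 35, 30, 31, 16, 19, 11, 20, 33, 23, 25, 32, 1]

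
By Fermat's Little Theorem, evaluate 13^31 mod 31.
By Fermat: 13^{30} ≡ 1 mod 31. So 13^{31} = 13^{30} · 13^{1} ≡ 13^{1} ≡ 13 mod 31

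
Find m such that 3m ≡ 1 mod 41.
Since 41 is prime, by Fermat 3^(-1) ≡ 3^{39} ≡ 14 mod 41. Verify: 3 × 14 = 42 ≡ 1 mod 41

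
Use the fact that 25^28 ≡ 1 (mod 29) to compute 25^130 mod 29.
By Fermat: 25^{28} ≡ 1 (mod 29). 130 = 4×28 + 18. So 25^{130} ≡ 25^{18} ≡ 24 (mod 29)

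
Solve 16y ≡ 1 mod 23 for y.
Since 23 is prime, by Fermat 16^(-1) ≡ 16^{21} ≡ 13 mod 23. Verify: 16 × 13 = 208 ≡ 1 mod 23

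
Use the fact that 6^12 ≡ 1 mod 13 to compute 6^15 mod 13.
By Fermat: 6^{12} ≡ 1 mod 13. So 6^{15} = 6^{12} · 6^{3} ≡ 6^{3} ≡ 8 mod 13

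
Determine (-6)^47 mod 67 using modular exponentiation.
By repeated squaring mod 67: (-6)^{1}≡61, (-6)^{2}≡36, (-6)^{4}≡23, (-6)^{8}≡60, (-6)^{16}≡49, (-6)^{32}≡56. Then (-6)^{47} = (-6)^{32+8+4+2+1} ≡ 56 × 60 × 23 × 36 × 61 ≡ 34 mod 67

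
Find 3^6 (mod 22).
By repeated squaring (mod 22): 3^{1}≡3, 3^{2}≡9, 3^{4}≡15. Then 3^{6} = 3^{4+2} ≡ 15 × 9 ≡ 3 (mod 22)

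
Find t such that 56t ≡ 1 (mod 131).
Since 131 is prime, by Fermat 56^(-1) ≡ 56^{129} ≡ 124 (mod 131). Verify: 56 × 124 = 6944 ≡ 1 (mod 131)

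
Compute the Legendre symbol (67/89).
(67/89) = 67^{44} mod 89 = 1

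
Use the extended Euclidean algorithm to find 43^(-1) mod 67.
Extended GCD: 43(-14) + 67(9) = 1. So 43^(-1) ≡ -14 ≡ 53 (mod 67). Verify: 43 × 53 = 2279 ≡ 1 (mod 67)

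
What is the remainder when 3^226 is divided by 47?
Using Fermat: 3^{46} ≡ 1 (mod 47). 226 ≡ 42 (mod 46). So 3^{226} ≡ 3^{42} ≡ 18 (mod 47)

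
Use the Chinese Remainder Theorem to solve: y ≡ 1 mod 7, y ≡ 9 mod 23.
M = 7 × 23 = 161. M₁ = 23, y₁ ≡ 4 mod 7. M₂ = 7, y₂ ≡ 10 mod 23. y = 1×23×4 + 9×7×10 ≡ 78 mod 161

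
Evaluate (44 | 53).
(44/53) = 44^{26} mod 53 = 1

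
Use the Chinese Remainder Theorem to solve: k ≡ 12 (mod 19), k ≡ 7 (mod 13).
M = 19 × 13 = 247. M₁ = 13, y₁ ≡ 3 (mod 19). M₂ = 19, y₂ ≡ 11 (mod 13). k = 12×13×3 + 7×19×11 ≡ 202 (mod 247)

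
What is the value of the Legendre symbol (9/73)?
(9/73) = 9^{36} mod 73 = 1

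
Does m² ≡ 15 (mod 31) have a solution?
By Euler's criterion: 15^{15} ≡ 30 (mod 31). Since this equals -1 (≡ 30), 15 is not a QR.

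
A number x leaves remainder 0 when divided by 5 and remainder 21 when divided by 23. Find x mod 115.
M = 5 × 23 = 115. M₁ = 23, y₁ ≡ 2 mod 5. M₂ = 5, y₂ ≡ 14 mod 23. x = 0×23×2 + 21×5×14 ≡ 90 mod 115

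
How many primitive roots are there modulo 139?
There are φ(139-1) = φ(138) = 44 primitive roots modulo 139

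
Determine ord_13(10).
Powers of 10 mod 13: 10^1≡10, 10^2≡9, 10^3≡12, 10^4≡3, 10^5≡4, 10^6≡1. Order = 6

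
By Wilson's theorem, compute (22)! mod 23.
By Wilson's theorem, (22)! ≡ -1 ≡ 22 mod 23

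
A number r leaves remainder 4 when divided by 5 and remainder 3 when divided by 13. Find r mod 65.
M = 5 × 13 = 65. M₁ = 13, y₁ ≡ 2 mod 5. M₂ = 5, y₂ ≡ 8 mod 13. r = 4×13×2 + 3×5×8 ≡ 29 mod 65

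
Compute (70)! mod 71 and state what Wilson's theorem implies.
(70)! mod 71 = 70. Since this equals -1 mod 71, Wilson confirms 71 is prime.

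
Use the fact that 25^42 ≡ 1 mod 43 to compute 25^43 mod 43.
By Fermat: 25^{42} ≡ 1 mod 43. So 25^{43} = 25^{42} · 25^{1} ≡ 25^{1} ≡ 25 mod 43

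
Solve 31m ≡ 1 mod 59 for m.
Since 59 is prime, by Fermat 31^(-1) ≡ 31^{57} ≡ 40 mod 59. Verify: 31 × 40 = 1240 ≡ 1 mod 59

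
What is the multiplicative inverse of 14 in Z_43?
Since 43 is prime, by Fermat 14^(-1) ≡ 14^{41} ≡ 40 (mod 43). Verify: 14 × 40 = 560 ≡ 1 (mod 43)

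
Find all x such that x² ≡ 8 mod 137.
The square roots of 8 mod 137 are 75 and 62. Verify: 75² = 5625 ≡ 8 mod 137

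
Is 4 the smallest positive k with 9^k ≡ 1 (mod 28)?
Powers of 9 mod 28: 9^1≡9, 9^2≡25, 9^3≡1. Already 9^3≡1, so the order is 3 < 4. No, the actual order is 3.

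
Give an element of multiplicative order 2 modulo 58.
57 has order 2 mod 58 since 57^{2} ≡ 1 (mod 58) and no smaller power works.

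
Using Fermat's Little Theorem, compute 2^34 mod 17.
By Fermat: 2^{16} ≡ 1 mod 17. 34 = 2×16 + 2. So 2^{34} ≡ 2^{2} ≡ 4 mod 17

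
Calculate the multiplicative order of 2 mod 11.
Powers of 2 mod 11: 2^1≡2, 2^2≡4, 2^3≡8, 2^4≡5, 2^5≡10, 2^6≡9, 2^7≡7, 2^8≡3, 2^9≡6, 2^10≡1. ord_11(2) = 10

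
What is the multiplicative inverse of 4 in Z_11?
Since 11 is prime, by Fermat 4^(-1) ≡ 4^{9} ≡ 3 mod 11. Verify: 4 × 3 = 12 ≡ 1 mod 11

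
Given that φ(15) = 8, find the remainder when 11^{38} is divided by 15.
By Euler: 11^{8} ≡ 1 (mod 15) since gcd(11, 15) = 1. 38 = 4×8 + 6. So 11^{38} ≡ 11^{6} ≡ 1 (mod 15)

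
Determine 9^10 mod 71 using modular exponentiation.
By repeated squaring (mod 71): 9^{1}≡9, 9^{2}≡10, 9^{4}≡29, 9^{8}≡60. Then 9^{10} = 9^{8+2} ≡ 60 × 10 ≡ 32 (mod 71)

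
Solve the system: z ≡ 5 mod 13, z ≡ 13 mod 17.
M = 13 × 17 = 221. M₁ = 17, y₁ ≡ 10 mod 13. M₂ = 13, y₂ ≡ 4 mod 17. z = 5×17×10 + 13×13×4 ≡ 200 mod 221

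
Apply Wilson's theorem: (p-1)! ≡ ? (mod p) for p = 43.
By Wilson's theorem, (42)! ≡ -1 ≡ 42 (mod 43)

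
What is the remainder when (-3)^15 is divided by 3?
By repeated squaring (mod 3): (-3)^{1}≡0, (-3)^{2}≡0, (-3)^{4}≡0, (-3)^{8}≡0. Then (-3)^{15} = (-3)^{8+4+2+1} ≡ 0 × 0 × 0 × 0 ≡ 0 (mod 3)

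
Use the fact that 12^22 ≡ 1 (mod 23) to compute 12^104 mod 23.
By Fermat: 12^{22} ≡ 1 (mod 23). 104 = 4×22 + 16. So 12^{104} ≡ 12^{16} ≡ 18 (mod 23)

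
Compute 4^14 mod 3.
Using Fermat: 4^{2} ≡ 1 (mod 3). 14 ≡ 0 (mod 2). So 4^{14} ≡ 4^{0} ≡ 1 (mod 3)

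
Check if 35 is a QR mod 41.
By Euler's criterion: 35^{20} ≡ 40 mod 41. Since this equals -1 (≡ 40), 35 is not a QR.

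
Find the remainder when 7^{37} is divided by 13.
By Fermat: 7^{12} ≡ 1 (mod 13). 37 = 3×12 + 1. So 7^{37} ≡ 7^{1} ≡ 7 (mod 13)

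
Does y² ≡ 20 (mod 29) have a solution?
By Euler's criterion: 20^{14} ≡ 1 (mod 29). Since this equals 1, 20 is a QR.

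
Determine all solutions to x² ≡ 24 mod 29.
The square roots of 24 mod 29 are 16 and 13. Verify: 16² = 256 ≡ 24 mod 29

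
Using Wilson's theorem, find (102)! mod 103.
By Wilson's theorem, (102)! ≡ -1 ≡ 102 (mod 103)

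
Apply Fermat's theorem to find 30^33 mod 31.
By Fermat: 30^{30} ≡ 1 mod 31. So 30^{33} = 30^{30} · 30^{3} ≡ 30^{3} ≡ 30 mod 31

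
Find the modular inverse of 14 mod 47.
Since 47 is prime, by Fermat 14^(-1) ≡ 14^{45} ≡ 37 mod 47. Verify: 14 × 37 = 518 ≡ 1 mod 47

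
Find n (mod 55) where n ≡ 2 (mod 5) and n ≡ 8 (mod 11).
M = 5 × 11 = 55. M₁ = 11, y₁ ≡ 1 (mod 5). M₂ = 5, y₂ ≡ 9 (mod 11). n = 2×11×1 + 8×5×9 ≡ 52 (mod 55)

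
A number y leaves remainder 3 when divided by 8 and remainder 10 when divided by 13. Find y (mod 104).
M = 8 × 13 = 104. M₁ = 13, y₁ ≡ 5 (mod 8). M₂ = 8, y₂ ≡ 5 (mod 13). y = 3×13×5 + 10×8×5 ≡ 75 (mod 104)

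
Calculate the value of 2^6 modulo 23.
By repeated squaring mod 23: 2^{1}≡2, 2^{2}≡4, 2^{4}≡16. Then 2^{6} = 2^{4+2} ≡ 16 × 4 ≡ 18 mod 23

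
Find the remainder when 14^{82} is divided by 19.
By Fermat: 14^{18} ≡ 1 mod 19. 82 = 4×18 + 10. So 14^{82} ≡ 14^{10} ≡ 5 mod 19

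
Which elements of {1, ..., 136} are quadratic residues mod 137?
QRs mod 137: {1, 2, 4, 7, 8, 9, 11, 14, 15, 16, 17, 18, 19, 22, 25, 28, 30, 32, 34, 36, 37, 38, 39, 44, 49, 50, 56, 59, 60, 61, 63, 64, 65, 68, 69, 72, 73, 74, 76, 77, 78, 81, 87, 88, 93, 98, 99, 100, 101, 103, 105, 107, 109, 112, 115, 118, 119, 120, 121, 122, 123, 126, 128, 129, 130, 133, 135, 136}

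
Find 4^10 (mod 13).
By repeated squaring (mod 13): 4^{1}≡4, 4^{2}≡3, 4^{4}≡9, 4^{8}≡3. Then 4^{10} = 4^{8+2} ≡ 3 × 3 ≡ 9 (mod 13)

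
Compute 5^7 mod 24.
By repeated squaring mod 24: 5^{1}≡5, 5^{2}≡1, 5^{4}≡1. Then 5^{7} = 5^{4+2+1} ≡ 1 × 1 × 5 ≡ 5 mod 24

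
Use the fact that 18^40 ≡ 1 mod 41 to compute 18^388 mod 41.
By Fermat: 18^{40} ≡ 1 mod 41. 388 ≡ 28 mod 40. So 18^{388} ≡ 18^{28} ≡ 10 mod 41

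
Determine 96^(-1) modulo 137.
Since 137 is prime, by Fermat 96^(-1) ≡ 96^{135} ≡ 10 mod 137. Verify: 96 × 10 = 960 ≡ 1 mod 137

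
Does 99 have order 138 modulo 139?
99^{69} ≡ 1 (mod 139) and 69 < 138, so ord_139(99) = 69 ≠ 138 and 99 is not a primitive root.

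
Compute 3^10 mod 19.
By repeated squaring (mod 19): 3^{1}≡3, 3^{2}≡9, 3^{4}≡5, 3^{8}≡6. Then 3^{10} = 3^{8+2} ≡ 6 × 9 ≡ 16 (mod 19)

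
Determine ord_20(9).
Powers of 9 mod 20: 9^1≡9, 9^2≡1. ord_20(9) = 2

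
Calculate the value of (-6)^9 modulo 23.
By repeated squaring (mod 23): (-6)^{1}≡17, (-6)^{2}≡13, (-6)^{4}≡8, (-6)^{8}≡18. Then (-6)^{9} = (-6)^{8+1} ≡ 18 × 17 ≡ 7 (mod 23)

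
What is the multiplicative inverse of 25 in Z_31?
Since 31 is prime, by Fermat 25^(-1) ≡ 25^{29} ≡ 5 mod 31. Verify: 25 × 5 = 125 ≡ 1 mod 31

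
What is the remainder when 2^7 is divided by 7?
Using Fermat: 2^{6} ≡ 1 mod 7. 7 ≡ 1 mod 6. So 2^{7} ≡ 2^{1} ≡ 2 mod 7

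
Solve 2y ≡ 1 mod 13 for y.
Since 13 is prime, by Fermat 2^(-1) ≡ 2^{11} ≡ 7 mod 13. Verify: 2 × 7 = 14 ≡ 1 mod 13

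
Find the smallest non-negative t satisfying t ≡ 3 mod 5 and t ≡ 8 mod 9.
M = 5 × 9 = 45. M₁ = 9, y₁ ≡ 4 mod 5. M₂ = 5, y₂ ≡ 2 mod 9. t = 3×9×4 + 8×5×2 ≡ 8 mod 45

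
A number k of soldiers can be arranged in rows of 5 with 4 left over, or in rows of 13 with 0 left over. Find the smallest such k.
M = 5 × 13 = 65. M₁ = 13, y₁ ≡ 2 (mod 5). M₂ = 5, y₂ ≡ 8 (mod 13). k = 4×13×2 + 0×5×8 ≡ 39 (mod 65)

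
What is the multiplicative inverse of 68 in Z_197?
Since 197 is prime, by Fermat 68^(-1) ≡ 68^{195} ≡ 113 mod 197. Verify: 68 × 113 = 7684 ≡ 1 mod 197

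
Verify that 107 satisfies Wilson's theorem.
(106)! mod 107 = 106. Since this equals -1 (mod 107), Wilson confirms 107 is prime.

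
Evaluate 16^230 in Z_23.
Using Fermat: 16^{22} ≡ 1 mod 23. 230 ≡ 10 mod 22. So 16^{230} ≡ 16^{10} ≡ 13 mod 23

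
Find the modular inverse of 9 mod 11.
Since 11 is prime, by Fermat 9^(-1) ≡ 9^{9} ≡ 5 mod 11. Verify: 9 × 5 = 45 ≡ 1 mod 11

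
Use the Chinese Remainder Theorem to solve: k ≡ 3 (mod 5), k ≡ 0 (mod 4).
M = 5 × 4 = 20. M₁ = 4, y₁ ≡ 4 (mod 5). M₂ = 5, y₂ ≡ 1 (mod 4). k = 3×4×4 + 0×5×1 ≡ 8 (mod 20)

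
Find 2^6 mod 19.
By repeated squaring mod 19: 2^{1}≡2, 2^{2}≡4, 2^{4}≡16. Then 2^{6} = 2^{4+2} ≡ 16 × 4 ≡ 7 mod 19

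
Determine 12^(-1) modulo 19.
Since 19 is prime, by Fermat 12^(-1) ≡ 12^{17} ≡ 8 mod 19. Verify: 12 × 8 = 96 ≡ 1 mod 19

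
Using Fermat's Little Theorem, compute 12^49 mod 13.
By Fermat: 12^{12} ≡ 1 (mod 13). 49 = 4×12 + 1. So 12^{49} ≡ 12^{1} ≡ 12 (mod 13)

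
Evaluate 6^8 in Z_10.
By repeated squaring (mod 10): 6^{1}≡6, 6^{2}≡6, 6^{4}≡6, 6^{8}≡6. So 6^{8} ≡ 6 (mod 10)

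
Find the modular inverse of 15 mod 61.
Since 61 is prime, by Fermat 15^(-1) ≡ 15^{59} ≡ 57 (mod 61). Verify: 15 × 57 = 855 ≡ 1 (mod 61)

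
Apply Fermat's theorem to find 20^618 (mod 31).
By Fermat: 20^{30} ≡ 1 (mod 31). 618 ≡ 18 (mod 30). So 20^{618} ≡ 20^{18} ≡ 2 (mod 31)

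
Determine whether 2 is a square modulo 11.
By Euler's criterion: 2^{5} ≡ 10 (mod 11). Since this equals -1 (≡ 10), 2 is not a QR.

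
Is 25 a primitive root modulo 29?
25^{7} ≡ 1 mod 29 and 7 < 28, so ord_29(25) = 7 ≠ 28 and 25 is not a primitive root.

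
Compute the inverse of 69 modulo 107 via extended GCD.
Extended GCD: 69(-31) + 107(20) = 1. So 69^(-1) ≡ -31 ≡ 76 (mod 107). Verify: 69 × 76 = 5244 ≡ 1 (mod 107)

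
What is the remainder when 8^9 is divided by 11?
By repeated squaring mod 11: 8^{1}≡8, 8^{2}≡9, 8^{4}≡4, 8^{8}≡5. Then 8^{9} = 8^{8+1} ≡ 5 × 8 ≡ 7 mod 11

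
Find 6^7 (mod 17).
By repeated squaring (mod 17): 6^{1}≡6, 6^{2}≡2, 6^{4}≡4. Then 6^{7} = 6^{4+2+1} ≡ 4 × 2 × 6 ≡ 14 (mod 17)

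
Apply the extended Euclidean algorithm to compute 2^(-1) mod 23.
Extended GCD: 2(-11) + 23(1) = 1. So 2^(-1) ≡ -11 ≡ 12 mod 23. Verify: 2 × 12 = 24 ≡ 1 mod 23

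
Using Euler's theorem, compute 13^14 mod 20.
By Euler: 13^{8} ≡ 1 (mod 20) since gcd(13, 20) = 1. 14 = 1×8 + 6. So 13^{14} ≡ 13^{6} ≡ 9 (mod 20)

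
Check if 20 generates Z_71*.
20^{7} ≡ 1 (mod 71) and 7 < 70, so ord_71(20) = 7 ≠ 70 and 20 is not a primitive root.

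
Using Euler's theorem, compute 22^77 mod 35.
By Euler: 22^{24} ≡ 1 mod 35 since gcd(22, 35) = 1. 77 = 3×24 + 5. So 22^{77} ≡ 22^{5} ≡ 22 mod 35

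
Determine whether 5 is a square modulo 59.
By Euler's criterion: 5^{29} ≡ 1 (mod 59). Since this equals 1, 5 is a QR.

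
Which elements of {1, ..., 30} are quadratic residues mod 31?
Squares in Z_31*: {1, 2, 4, 5, 7, 8, 9, 10, 14, 16, 18, 19, 20, 25, 28}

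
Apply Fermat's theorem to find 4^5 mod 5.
By Fermat: 4^{4} ≡ 1 mod 5. So 4^{5} = 4^{4} · 4^{1} ≡ 4^{1} ≡ 4 mod 5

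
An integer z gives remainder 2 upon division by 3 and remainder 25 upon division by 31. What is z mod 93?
M = 3 × 31 = 93. M₁ = 31, y₁ ≡ 1 mod 3. M₂ = 3, y₂ ≡ 21 mod 31. z = 2×31×1 + 25×3×21 ≡ 56 mod 93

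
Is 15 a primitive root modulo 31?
15^{10} ≡ 1 mod 31 and 10 < 30, so ord_31(15) = 10 ≠ 30 and 15 is not a primitive root.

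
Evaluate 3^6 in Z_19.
By repeated squaring mod 19: 3^{1}≡3, 3^{2}≡9, 3^{4}≡5. Then 3^{6} = 3^{4+2} ≡ 5 × 9 ≡ 7 mod 19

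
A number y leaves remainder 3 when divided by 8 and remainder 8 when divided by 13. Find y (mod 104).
M = 8 × 13 = 104. M₁ = 13, y₁ ≡ 5 (mod 8). M₂ = 8, y₂ ≡ 5 (mod 13). y = 3×13×5 + 8×8×5 ≡ 99 (mod 104)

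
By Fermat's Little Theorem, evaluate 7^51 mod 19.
By Fermat: 7^{18} ≡ 1 (mod 19). 51 = 2×18 + 15. So 7^{51} ≡ 7^{15} ≡ 1 (mod 19)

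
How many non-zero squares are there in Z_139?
The squaring map on Z_139* is 2-to-1, so there are (138)/2 = 69 QRs.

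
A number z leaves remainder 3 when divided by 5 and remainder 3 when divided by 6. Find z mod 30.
M = 5 × 6 = 30. M₁ = 6, y₁ ≡ 1 mod 5. M₂ = 5, y₂ ≡ 5 mod 6. z = 3×6×1 + 3×5×5 ≡ 3 mod 30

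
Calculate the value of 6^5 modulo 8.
By repeated squaring mod 8: 6^{1}≡6, 6^{2}≡4, 6^{4}≡0. Then 6^{5} = 6^{4+1} ≡ 0 × 6 ≡ 0 mod 8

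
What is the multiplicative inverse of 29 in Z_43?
Since 43 is prime, by Fermat 29^(-1) ≡ 29^{41} ≡ 3 (mod 43). Verify: 29 × 3 = 87 ≡ 1 (mod 43)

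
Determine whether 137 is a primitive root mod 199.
137^{22} ≡ 1 mod 199 and 22 < 198, so ord_199(137) = 22 ≠ 198 and 137 is not a primitive root.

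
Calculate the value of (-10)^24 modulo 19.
Using Fermat: (-10)^{18} ≡ 1 (mod 19). 24 ≡ 6 (mod 18). So (-10)^{24} ≡ (-10)^{6} ≡ 11 (mod 19)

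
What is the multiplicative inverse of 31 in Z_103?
Since 103 is prime, by Fermat 31^(-1) ≡ 31^{101} ≡ 10 (mod 103). Verify: 31 × 10 = 310 ≡ 1 (mod 103)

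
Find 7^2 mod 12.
7^{2} = 49 ≡ 1 mod 12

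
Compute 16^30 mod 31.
Using Fermat: 16^{30} ≡ 1 (mod 31). 30 ≡ 0 (mod 30). So 16^{30} ≡ 16^{0} ≡ 1 (mod 31)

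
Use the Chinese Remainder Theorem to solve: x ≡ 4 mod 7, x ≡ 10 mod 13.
M = 7 × 13 = 91. M₁ = 13, y₁ ≡ 6 mod 7. M₂ = 7, y₂ ≡ 2 mod 13. x = 4×13×6 + 10×7×2 ≡ 88 mod 91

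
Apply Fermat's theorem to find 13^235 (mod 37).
By Fermat: 13^{36} ≡ 1 (mod 37). 235 ≡ 19 (mod 36). So 13^{235} ≡ 13^{19} ≡ 24 (mod 37)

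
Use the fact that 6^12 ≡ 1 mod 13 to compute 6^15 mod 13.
By Fermat: 6^{12} ≡ 1 mod 13. So 6^{15} = 6^{12} · 6^{3} ≡ 6^{3} ≡ 8 mod 13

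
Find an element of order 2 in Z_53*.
52 has order 2 mod 53 since 52^{2} ≡ 1 mod 53 and no smaller power works.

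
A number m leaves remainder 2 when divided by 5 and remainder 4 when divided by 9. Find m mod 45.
M = 5 × 9 = 45. M₁ = 9, y₁ ≡ 4 mod 5. M₂ = 5, y₂ ≡ 2 mod 9. m = 2×9×4 + 4×5×2 ≡ 22 mod 45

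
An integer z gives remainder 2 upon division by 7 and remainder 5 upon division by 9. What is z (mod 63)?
M = 7 × 9 = 63. M₁ = 9, y₁ ≡ 4 (mod 7). M₂ = 7, y₂ ≡ 4 (mod 9). z = 2×9×4 + 5×7×4 ≡ 23 (mod 63)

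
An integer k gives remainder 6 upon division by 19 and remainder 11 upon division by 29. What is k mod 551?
M = 19 × 29 = 551. M₁ = 29, y₁ ≡ 2 mod 19. M₂ = 19, y₂ ≡ 26 mod 29. k = 6×29×2 + 11×19×26 ≡ 272 mod 551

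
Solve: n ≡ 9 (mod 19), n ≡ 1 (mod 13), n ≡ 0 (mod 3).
M = 19 × 13 × 3 = 741. M₁ = 39, y₁ ≡ 1 (mod 19). M₂ = 57, y₂ ≡ 8 (mod 13). M₃ = 247, y₃ ≡ 1 (mod 3). n = 9×39×1 + 1×57×8 + 0×247×1 ≡ 66 (mod 741)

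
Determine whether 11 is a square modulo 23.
By Euler's criterion: 11^{11} ≡ 22 (mod 23). Since this equals -1 (≡ 22), 11 is not a QR.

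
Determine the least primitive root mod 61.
g = 2. For each prime q|60: 2^{30}≡60, 2^{20}≡47, 2^{12}≡9, none ≡ 1, so ord_61(2) = 60 and 2 is a primitive root.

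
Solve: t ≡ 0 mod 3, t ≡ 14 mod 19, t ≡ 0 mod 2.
M = 3 × 19 × 2 = 114. M₁ = 38, y₁ ≡ 2 mod 3. M₂ = 6, y₂ ≡ 16 mod 19. M₃ = 57, y₃ ≡ 1 mod 2. t = 0×38×2 + 14×6×16 + 0×57×1 ≡ 90 mod 114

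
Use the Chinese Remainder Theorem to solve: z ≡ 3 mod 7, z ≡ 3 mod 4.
M = 7 × 4 = 28. M₁ = 4, y₁ ≡ 2 mod 7. M₂ = 7, y₂ ≡ 3 mod 4. z = 3×4×2 + 3×7×3 ≡ 3 mod 28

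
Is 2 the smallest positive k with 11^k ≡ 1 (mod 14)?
Powers of 11 mod 14: 11^1≡11, 11^2≡9, 11^3≡1. 11^2≡9≢1, so ord ≠ 2. No, the actual order is 3.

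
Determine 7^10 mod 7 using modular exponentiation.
By repeated squaring mod 7: 7^{1}≡0, 7^{2}≡0, 7^{4}≡0, 7^{8}≡0. Then 7^{10} = 7^{8+2} ≡ 0 × 0 ≡ 0 mod 7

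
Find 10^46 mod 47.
Using Fermat: 10^{46} ≡ 1 mod 47. 46 ≡ 0 mod 46. So 10^{46} ≡ 10^{0} ≡ 1 mod 47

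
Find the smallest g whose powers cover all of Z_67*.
g = 2. Powers: [2, 4, 8, 16, 32, 64, 61, 55, 43, ...] generates all 66 non-zero residues.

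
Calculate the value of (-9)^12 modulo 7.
Using Fermat: (-9)^{6} ≡ 1 mod 7. 12 ≡ 0 mod 6. So (-9)^{12} ≡ (-9)^{0} ≡ 1 mod 7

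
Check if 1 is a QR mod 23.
By Euler's criterion: 1^{11} ≡ 1 mod 23. Since this equals 1, 1 is a QR.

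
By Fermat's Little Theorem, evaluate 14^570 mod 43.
By Fermat: 14^{42} ≡ 1 (mod 43). 570 ≡ 24 (mod 42). So 14^{570} ≡ 14^{24} ≡ 35 (mod 43)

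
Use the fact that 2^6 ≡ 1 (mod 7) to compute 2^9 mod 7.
By Fermat: 2^{6} ≡ 1 (mod 7). So 2^{9} = 2^{6} · 2^{3} ≡ 2^{3} ≡ 1 (mod 7)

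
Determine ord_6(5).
Powers of 5 mod 6: 5^1≡5, 5^2≡1. Order = 2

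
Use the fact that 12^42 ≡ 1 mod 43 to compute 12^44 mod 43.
By Fermat: 12^{42} ≡ 1 mod 43. So 12^{44} = 12^{42} · 12^{2} ≡ 12^{2} ≡ 15 mod 43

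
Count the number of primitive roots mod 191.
There are φ(191-1) = φ(190) = 72 primitive roots modulo 191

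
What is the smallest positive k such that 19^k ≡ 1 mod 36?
Powers of 19 mod 36: 19^1≡19, 19^2≡1. ord_36(19) = 2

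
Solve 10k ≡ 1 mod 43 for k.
Since 43 is prime, by Fermat 10^(-1) ≡ 10^{41} ≡ 13 mod 43. Verify: 10 × 13 = 130 ≡ 1 mod 43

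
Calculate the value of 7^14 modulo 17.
By repeated squaring mod 17: 7^{1}≡7, 7^{2}≡15, 7^{4}≡4, 7^{8}≡16. Then 7^{14} = 7^{8+4+2} ≡ 16 × 4 × 15 ≡ 8 mod 17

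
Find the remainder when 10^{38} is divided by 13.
By Fermat: 10^{12} ≡ 1 mod 13. 38 = 3×12 + 2. So 10^{38} ≡ 10^{2} ≡ 9 mod 13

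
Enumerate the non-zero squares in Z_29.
Quadratic residues modulo 29: {1, 4, 5, 6, 7, 9, 13, 16, 20, 22, 23, 24, 25, 28}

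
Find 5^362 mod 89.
Using Fermat: 5^{88} ≡ 1 mod 89. 362 ≡ 10 mod 88. So 5^{362} ≡ 5^{10} ≡ 11 mod 89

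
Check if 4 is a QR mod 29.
By Euler's criterion: 4^{14} ≡ 1 mod 29. Since this equals 1, 4 is a QR.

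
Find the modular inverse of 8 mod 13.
Since 13 is prime, by Fermat 8^(-1) ≡ 8^{11} ≡ 5 (mod 13). Verify: 8 × 5 = 40 ≡ 1 (mod 13)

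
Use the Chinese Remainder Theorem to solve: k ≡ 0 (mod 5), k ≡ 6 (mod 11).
M = 5 × 11 = 55. M₁ = 11, y₁ ≡ 1 (mod 5). M₂ = 5, y₂ ≡ 9 (mod 11). k = 0×11×1 + 6×5×9 ≡ 50 (mod 55)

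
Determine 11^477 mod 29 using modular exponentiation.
Using Fermat: 11^{28} ≡ 1 mod 29. 477 ≡ 1 mod 28. So 11^{477} ≡ 11^{1} ≡ 11 mod 29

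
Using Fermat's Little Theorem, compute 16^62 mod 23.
By Fermat: 16^{22} ≡ 1 mod 23. 62 = 2×22 + 18. So 16^{62} ≡ 16^{18} ≡ 18 mod 23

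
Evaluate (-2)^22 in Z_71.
By repeated squaring (mod 71): (-2)^{1}≡69, (-2)^{2}≡4, (-2)^{4}≡16, (-2)^{8}≡43, (-2)^{16}≡3. Then (-2)^{22} = (-2)^{16+4+2} ≡ 3 × 16 × 4 ≡ 50 (mod 71)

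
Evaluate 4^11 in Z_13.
By repeated squaring (mod 13): 4^{1}≡4, 4^{2}≡3, 4^{4}≡9, 4^{8}≡3. Then 4^{11} = 4^{8+2+1} ≡ 3 × 3 × 4 ≡ 10 (mod 13)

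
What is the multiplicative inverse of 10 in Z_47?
Since 47 is prime, by Fermat 10^(-1) ≡ 10^{45} ≡ 33 mod 47. Verify: 10 × 33 = 330 ≡ 1 mod 47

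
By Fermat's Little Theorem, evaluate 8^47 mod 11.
By Fermat: 8^{10} ≡ 1 mod 11. 47 = 4×10 + 7. So 8^{47} ≡ 8^{7} ≡ 2 mod 11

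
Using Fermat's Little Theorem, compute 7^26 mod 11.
By Fermat: 7^{10} ≡ 1 mod 11. 26 = 2×10 + 6. So 7^{26} ≡ 7^{6} ≡ 4 mod 11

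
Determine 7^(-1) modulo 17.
Since 17 is prime, by Fermat 7^(-1) ≡ 7^{15} ≡ 5 (mod 17). Verify: 7 × 5 = 35 ≡ 1 (mod 17)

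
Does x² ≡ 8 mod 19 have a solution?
By Euler's criterion: 8^{9} ≡ 18 mod 19. Since this equals -1 (≡ 18), 8 is not a QR.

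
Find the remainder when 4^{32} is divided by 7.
By Fermat: 4^{6} ≡ 1 mod 7. 32 = 5×6 + 2. So 4^{32} ≡ 4^{2} ≡ 2 mod 7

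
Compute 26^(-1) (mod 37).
Since 37 is prime, by Fermat 26^(-1) ≡ 26^{35} ≡ 10 (mod 37). Verify: 26 × 10 = 260 ≡ 1 (mod 37)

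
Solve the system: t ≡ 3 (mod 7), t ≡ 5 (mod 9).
M = 7 × 9 = 63. M₁ = 9, y₁ ≡ 4 (mod 7). M₂ = 7, y₂ ≡ 4 (mod 9). t = 3×9×4 + 5×7×4 ≡ 59 (mod 63)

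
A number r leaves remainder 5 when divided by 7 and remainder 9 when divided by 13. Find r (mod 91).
M = 7 × 13 = 91. M₁ = 13, y₁ ≡ 6 (mod 7). M₂ = 7, y₂ ≡ 2 (mod 13). r = 5×13×6 + 9×7×2 ≡ 61 (mod 91)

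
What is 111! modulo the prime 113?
(112)! = (111)! × (112) ≡ -1 mod 113. So (111)! ≡ -1 × (112)^(-1) ≡ (-1)×(-1) = 1 mod 113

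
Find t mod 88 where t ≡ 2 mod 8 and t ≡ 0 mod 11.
M = 8 × 11 = 88. M₁ = 11, y₁ ≡ 3 mod 8. M₂ = 8, y₂ ≡ 7 mod 11. t = 2×11×3 + 0×8×7 ≡ 66 mod 88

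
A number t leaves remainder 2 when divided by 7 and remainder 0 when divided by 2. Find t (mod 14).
M = 7 × 2 = 14. M₁ = 2, y₁ ≡ 4 (mod 7). M₂ = 7, y₂ ≡ 1 (mod 2). t = 2×2×4 + 0×7×1 ≡ 2 (mod 14)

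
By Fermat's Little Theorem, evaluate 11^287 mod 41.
By Fermat: 11^{40} ≡ 1 mod 41. 287 ≡ 7 mod 40. So 11^{287} ≡ 11^{7} ≡ 35 mod 41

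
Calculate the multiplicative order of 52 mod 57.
Powers of 52 mod 57: 52^1≡52, 52^2≡25, 52^3≡46, 52^4≡55, 52^5≡10, 52^6≡7, 52^7≡22, 52^8≡4, 52^9≡37, 52^10≡43, 52^11≡13, 52^12≡49, 52^13≡40, 52^14≡28, 52^15≡31, 52^16≡16, 52^17≡34, 52^18≡1. Order = 18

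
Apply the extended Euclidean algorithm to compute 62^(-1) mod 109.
Extended GCD: 62(51) + 109(-29) = 1. So 62^(-1) ≡ 51 mod 109. Verify: 62 × 51 = 3162 ≡ 1 mod 109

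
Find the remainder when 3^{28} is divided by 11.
By Fermat: 3^{10} ≡ 1 mod 11. 28 = 2×10 + 8. So 3^{28} ≡ 3^{8} ≡ 5 mod 11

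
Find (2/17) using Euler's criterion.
(2/17) = 2^{8} mod 17 = 1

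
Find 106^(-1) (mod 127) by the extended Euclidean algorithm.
Extended GCD: 106(6) + 127(-5) = 1. So 106^(-1) ≡ 6 (mod 127). Verify: 106 × 6 = 636 ≡ 1 (mod 127)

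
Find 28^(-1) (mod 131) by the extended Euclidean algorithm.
Extended GCD: 28(-14) + 131(3) = 1. So 28^(-1) ≡ -14 ≡ 117 (mod 131). Verify: 28 × 117 = 3276 ≡ 1 (mod 131)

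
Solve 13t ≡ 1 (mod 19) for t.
Since 19 is prime, by Fermat 13^(-1) ≡ 13^{17} ≡ 3 (mod 19). Verify: 13 × 3 = 39 ≡ 1 (mod 19)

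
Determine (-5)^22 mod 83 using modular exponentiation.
By repeated squaring (mod 83): (-5)^{1}≡78, (-5)^{2}≡25, (-5)^{4}≡44, (-5)^{8}≡27, (-5)^{16}≡65. Then (-5)^{22} = (-5)^{16+4+2} ≡ 65 × 44 × 25 ≡ 37 (mod 83)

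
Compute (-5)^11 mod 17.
By repeated squaring (mod 17): (-5)^{1}≡12, (-5)^{2}≡8, (-5)^{4}≡13, (-5)^{8}≡16. Then (-5)^{11} = (-5)^{8+2+1} ≡ 16 × 8 × 12 ≡ 6 (mod 17)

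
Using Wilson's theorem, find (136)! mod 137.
By Wilson's theorem, (136)! ≡ -1 ≡ 136 (mod 137)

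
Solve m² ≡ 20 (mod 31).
The square roots of 20 mod 31 are 19 and 12. Verify: 19² = 361 ≡ 20 (mod 31)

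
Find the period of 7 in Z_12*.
Powers of 7 mod 12: 7^1≡7, 7^2≡1. ord_12(7) = 2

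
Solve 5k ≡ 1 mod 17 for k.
Since 17 is prime, by Fermat 5^(-1) ≡ 5^{15} ≡ 7 mod 17. Verify: 5 × 7 = 35 ≡ 1 mod 17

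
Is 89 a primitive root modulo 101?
ord_101(89) divides 100. For each prime q|100: 89^{50}≡100, 89^{20}≡95, none ≡ 1. So 89 has order 100 and is a primitive root mod 101.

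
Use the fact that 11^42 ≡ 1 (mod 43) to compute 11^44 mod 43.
By Fermat: 11^{42} ≡ 1 (mod 43). So 11^{44} = 11^{42} · 11^{2} ≡ 11^{2} ≡ 35 (mod 43)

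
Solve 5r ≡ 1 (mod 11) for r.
Since 11 is prime, by Fermat 5^(-1) ≡ 5^{9} ≡ 9 (mod 11). Verify: 5 × 9 = 45 ≡ 1 (mod 11)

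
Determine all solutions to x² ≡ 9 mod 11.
The square roots of 9 mod 11 are 3 and 8. Verify: 3² = 9 ≡ 9 mod 11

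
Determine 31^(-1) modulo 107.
Since 107 is prime, by Fermat 31^(-1) ≡ 31^{105} ≡ 38 mod 107. Verify: 31 × 38 = 1178 ≡ 1 mod 107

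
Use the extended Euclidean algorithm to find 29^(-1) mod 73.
Extended GCD: 29(-5) + 73(2) = 1. So 29^(-1) ≡ -5 ≡ 68 (mod 73). Verify: 29 × 68 = 1972 ≡ 1 (mod 73)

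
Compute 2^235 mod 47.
Using Fermat: 2^{46} ≡ 1 mod 47. 235 ≡ 5 mod 46. So 2^{235} ≡ 2^{5} ≡ 32 mod 47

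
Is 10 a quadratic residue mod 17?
By Euler's criterion: 10^{8} ≡ 16 mod 17. Since this equals -1 (≡ 16), 10 is not a QR.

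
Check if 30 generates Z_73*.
30^{24} ≡ 1 mod 73 and 24 < 72, so ord_73(30) = 24 ≠ 72 and 30 is not a primitive root.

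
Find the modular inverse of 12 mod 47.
Since 47 is prime, by Fermat 12^(-1) ≡ 12^{45} ≡ 4 mod 47. Verify: 12 × 4 = 48 ≡ 1 mod 47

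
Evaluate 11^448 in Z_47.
Using Fermat: 11^{46} ≡ 1 mod 47. 448 ≡ 34 mod 46. So 11^{448} ≡ 11^{34} ≡ 8 mod 47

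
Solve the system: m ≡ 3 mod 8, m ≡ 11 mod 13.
M = 8 × 13 = 104. M₁ = 13, y₁ ≡ 5 mod 8. M₂ = 8, y₂ ≡ 5 mod 13. m = 3×13×5 + 11×8×5 ≡ 11 mod 104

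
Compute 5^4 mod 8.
5^{4} = 625 ≡ 1 (mod 8)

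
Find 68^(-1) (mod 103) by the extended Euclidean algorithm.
Extended GCD: 68(50) + 103(-33) = 1. So 68^(-1) ≡ 50 (mod 103). Verify: 68 × 50 = 3400 ≡ 1 (mod 103)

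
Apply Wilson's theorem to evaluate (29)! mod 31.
(30)! = (29)! × (30) ≡ -1 mod 31. So (29)! ≡ -1 × (30)^(-1) ≡ (-1)×(-1) = 1 mod 31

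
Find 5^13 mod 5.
By repeated squaring mod 5: 5^{1}≡0, 5^{2}≡0, 5^{4}≡0, 5^{8}≡0. Then 5^{13} = 5^{8+4+1} ≡ 0 × 0 × 0 ≡ 0 mod 5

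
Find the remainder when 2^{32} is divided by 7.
By Fermat: 2^{6} ≡ 1 (mod 7). 32 = 5×6 + 2. So 2^{32} ≡ 2^{2} ≡ 4 (mod 7)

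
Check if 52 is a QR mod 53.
By Euler's criterion: 52^{26} ≡ 1 mod 53. Since this equals 1, 52 is a QR.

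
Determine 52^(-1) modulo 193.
Since 193 is prime, by Fermat 52^(-1) ≡ 52^{191} ≡ 26 (mod 193). Verify: 52 × 26 = 1352 ≡ 1 (mod 193)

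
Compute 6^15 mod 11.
Using Fermat: 6^{10} ≡ 1 (mod 11). 15 ≡ 5 (mod 10). So 6^{15} ≡ 6^{5} ≡ 10 (mod 11)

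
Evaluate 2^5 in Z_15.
By repeated squaring mod 15: 2^{1}≡2, 2^{2}≡4, 2^{4}≡1. Then 2^{5} = 2^{4+1} ≡ 1 × 2 ≡ 2 mod 15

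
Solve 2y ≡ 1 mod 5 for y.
Since 5 is prime, by Fermat 2^(-1) ≡ 2^{3} ≡ 3 mod 5. Verify: 2 × 3 = 6 ≡ 1 mod 5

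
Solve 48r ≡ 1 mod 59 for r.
Since 59 is prime, by Fermat 48^(-1) ≡ 48^{57} ≡ 16 mod 59. Verify: 48 × 16 = 768 ≡ 1 mod 59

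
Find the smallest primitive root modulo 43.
g = 3. For each prime q|42: 3^{21}≡42, 3^{14}≡36, 3^{6}≡41, none ≡ 1, so ord_43(3) = 42 and 3 is a primitive root.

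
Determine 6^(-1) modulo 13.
Since 13 is prime, by Fermat 6^(-1) ≡ 6^{11} ≡ 11 (mod 13). Verify: 6 × 11 = 66 ≡ 1 (mod 13)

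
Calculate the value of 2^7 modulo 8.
By repeated squaring mod 8: 2^{1}≡2, 2^{2}≡4, 2^{4}≡0. Then 2^{7} = 2^{4+2+1} ≡ 0 × 4 × 2 ≡ 0 mod 8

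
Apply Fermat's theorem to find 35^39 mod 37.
By Fermat: 35^{36} ≡ 1 mod 37. So 35^{39} = 35^{36} · 35^{3} ≡ 35^{3} ≡ 29 mod 37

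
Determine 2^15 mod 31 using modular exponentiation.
By repeated squaring mod 31: 2^{1}≡2, 2^{2}≡4, 2^{4}≡16, 2^{8}≡8. Then 2^{15} = 2^{8+4+2+1} ≡ 8 × 16 × 4 × 2 ≡ 1 mod 31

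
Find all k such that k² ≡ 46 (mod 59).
The square roots of 46 mod 59 are 20 and 39. Verify: 20² = 400 ≡ 46 (mod 59)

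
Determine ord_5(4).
Powers of 4 mod 5: 4^1≡4, 4^2≡1. Order = 2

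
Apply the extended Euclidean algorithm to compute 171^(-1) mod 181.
Extended GCD: 171(18) + 181(-17) = 1. So 171^(-1) ≡ 18 mod 181. Verify: 171 × 18 = 3078 ≡ 1 mod 181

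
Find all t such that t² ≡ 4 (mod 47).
The square roots of 4 mod 47 are 2 and 45. Verify: 2² = 4 ≡ 4 (mod 47)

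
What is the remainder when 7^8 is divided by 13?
By repeated squaring mod 13: 7^{1}≡7, 7^{2}≡10, 7^{4}≡9, 7^{8}≡3. So 7^{8} ≡ 3 mod 13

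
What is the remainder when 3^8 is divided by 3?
By repeated squaring (mod 3): 3^{1}≡0, 3^{2}≡0, 3^{4}≡0, 3^{8}≡0. So 3^{8} ≡ 0 (mod 3)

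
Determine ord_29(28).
Powers of 28 mod 29: 28^1≡28, 28^2≡1. ord_29(28) = 2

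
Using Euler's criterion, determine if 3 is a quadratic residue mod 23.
By Euler's criterion: 3^{11} ≡ 1 mod 23. Since this equals 1, 3 is a QR.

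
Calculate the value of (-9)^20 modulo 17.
Using Fermat: (-9)^{16} ≡ 1 (mod 17). 20 ≡ 4 (mod 16). So (-9)^{20} ≡ (-9)^{4} ≡ 16 (mod 17)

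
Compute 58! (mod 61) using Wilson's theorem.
(60)! = (58)! × (59) × (60) ≡ -1 (mod 61). So (58)! ≡ -1 × [(60)(59)]^(-1) ≡ 30 (mod 61)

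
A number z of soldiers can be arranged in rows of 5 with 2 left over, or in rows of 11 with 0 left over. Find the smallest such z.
M = 5 × 11 = 55. M₁ = 11, y₁ ≡ 1 (mod 5). M₂ = 5, y₂ ≡ 9 (mod 11). z = 2×11×1 + 0×5×9 ≡ 22 (mod 55)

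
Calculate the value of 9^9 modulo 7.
Using Fermat: 9^{6} ≡ 1 mod 7. 9 ≡ 3 mod 6. So 9^{9} ≡ 9^{3} ≡ 1 mod 7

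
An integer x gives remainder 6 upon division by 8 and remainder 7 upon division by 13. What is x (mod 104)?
M = 8 × 13 = 104. M₁ = 13, y₁ ≡ 5 (mod 8). M₂ = 8, y₂ ≡ 5 (mod 13). x = 6×13×5 + 7×8×5 ≡ 46 (mod 104)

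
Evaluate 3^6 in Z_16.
By repeated squaring (mod 16): 3^{1}≡3, 3^{2}≡9, 3^{4}≡1. Then 3^{6} = 3^{4+2} ≡ 1 × 9 ≡ 9 (mod 16)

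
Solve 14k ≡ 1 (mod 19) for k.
Since 19 is prime, by Fermat 14^(-1) ≡ 14^{17} ≡ 15 (mod 19). Verify: 14 × 15 = 210 ≡ 1 (mod 19)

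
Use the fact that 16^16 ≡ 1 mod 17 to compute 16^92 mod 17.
By Fermat: 16^{16} ≡ 1 mod 17. 92 = 5×16 + 12. So 16^{92} ≡ 16^{12} ≡ 1 mod 17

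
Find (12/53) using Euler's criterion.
(12/53) = 12^{26} mod 53 = -1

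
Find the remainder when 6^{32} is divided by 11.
By Fermat: 6^{10} ≡ 1 mod 11. 32 = 3×10 + 2. So 6^{32} ≡ 6^{2} ≡ 3 mod 11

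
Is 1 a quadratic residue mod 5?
By Euler's criterion: 1^{2} ≡ 1 (mod 5). Since this equals 1, 1 is a QR.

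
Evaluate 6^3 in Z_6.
6^{3} = 216 ≡ 0 (mod 6)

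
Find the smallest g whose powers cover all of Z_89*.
g = 3. For each prime q|88: 3^{44}≡88, 3^{8}≡64, none ≡ 1, so ord_89(3) = 88 and 3 is a primitive root.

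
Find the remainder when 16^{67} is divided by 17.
By Fermat: 16^{16} ≡ 1 (mod 17). 67 = 4×16 + 3. So 16^{67} ≡ 16^{3} ≡ 16 (mod 17)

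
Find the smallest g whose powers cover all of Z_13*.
g = 2. Powers: [2, 4, 8, 3, 6, 12, ...] generates all 12 non-zero residues.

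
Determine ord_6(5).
Powers of 5 mod 6: 5^1≡5, 5^2≡1. ord_6(5) = 2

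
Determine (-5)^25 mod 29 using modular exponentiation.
By repeated squaring mod 29: (-5)^{1}≡24, (-5)^{2}≡25, (-5)^{4}≡16, (-5)^{8}≡24, (-5)^{16}≡25. Then (-5)^{25} = (-5)^{16+8+1} ≡ 25 × 24 × 24 ≡ 16 mod 29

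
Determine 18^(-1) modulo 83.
Since 83 is prime, by Fermat 18^(-1) ≡ 18^{81} ≡ 60 (mod 83). Verify: 18 × 60 = 1080 ≡ 1 (mod 83)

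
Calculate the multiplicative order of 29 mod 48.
Powers of 29 mod 48: 29^1≡29, 29^2≡25, 29^3≡5, 29^4≡1. Order = 4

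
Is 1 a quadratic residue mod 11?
By Euler's criterion: 1^{5} ≡ 1 mod 11. Since this equals 1, 1 is a QR.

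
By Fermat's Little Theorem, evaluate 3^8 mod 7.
By Fermat: 3^{6} ≡ 1 (mod 7). So 3^{8} = 3^{6} · 3^{2} ≡ 3^{2} ≡ 2 (mod 7)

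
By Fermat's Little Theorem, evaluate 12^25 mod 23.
By Fermat: 12^{22} ≡ 1 mod 23. So 12^{25} = 12^{22} · 12^{3} ≡ 12^{3} ≡ 3 mod 23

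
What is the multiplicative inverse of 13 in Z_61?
Since 61 is prime, by Fermat 13^(-1) ≡ 13^{59} ≡ 47 (mod 61). Verify: 13 × 47 = 611 ≡ 1 (mod 61)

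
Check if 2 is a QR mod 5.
By Euler's criterion: 2^{2} ≡ 4 (mod 5). Since this equals -1 (≡ 4), 2 is not a QR.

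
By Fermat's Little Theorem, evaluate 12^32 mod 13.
By Fermat: 12^{12} ≡ 1 (mod 13). 32 = 2×12 + 8. So 12^{32} ≡ 12^{8} ≡ 1 (mod 13)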